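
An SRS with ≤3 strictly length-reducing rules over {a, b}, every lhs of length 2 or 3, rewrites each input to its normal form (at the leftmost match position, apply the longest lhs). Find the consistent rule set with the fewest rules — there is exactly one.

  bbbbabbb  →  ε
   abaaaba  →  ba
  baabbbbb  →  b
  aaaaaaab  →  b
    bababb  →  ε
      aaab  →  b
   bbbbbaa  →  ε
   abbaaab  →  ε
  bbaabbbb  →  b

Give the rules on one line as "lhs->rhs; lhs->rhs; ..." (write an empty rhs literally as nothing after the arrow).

  | bbbbabbb => bbabbb => abbb => bb => ε
  | abaaaba => aaaba => baba => ba
  | baabbbbb => bbbbbbb => bbbbb => bbb => b
  | aaaaaaab => baaaaab => bbaaab => aaab => bab => b

aa->b; ab->; bb->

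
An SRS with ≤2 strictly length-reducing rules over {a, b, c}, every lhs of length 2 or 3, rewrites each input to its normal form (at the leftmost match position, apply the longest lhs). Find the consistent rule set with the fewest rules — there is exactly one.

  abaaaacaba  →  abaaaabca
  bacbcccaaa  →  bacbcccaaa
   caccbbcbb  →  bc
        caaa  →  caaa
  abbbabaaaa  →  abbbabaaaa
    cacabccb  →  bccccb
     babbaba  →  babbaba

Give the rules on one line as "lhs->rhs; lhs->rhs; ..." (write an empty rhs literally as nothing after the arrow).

cab->bc; cbb->b

  | abaaaacaba => abaaaabca
  | bacbcccaaa
  | caccbbcbb => cacbcbb => cacbb => cab => bc
  | caaa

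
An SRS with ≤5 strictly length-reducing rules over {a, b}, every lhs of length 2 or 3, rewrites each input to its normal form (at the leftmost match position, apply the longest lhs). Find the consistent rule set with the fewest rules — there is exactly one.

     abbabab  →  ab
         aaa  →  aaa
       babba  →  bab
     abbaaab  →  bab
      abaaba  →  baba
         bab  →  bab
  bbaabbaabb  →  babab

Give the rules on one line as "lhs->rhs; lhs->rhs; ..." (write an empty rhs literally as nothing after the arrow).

  | abbabab => abbab => abb => ab
  | aaa
  | babba => bab
  | abbaaab => abaab => aabb => bab

aab->ba; baa->ab; bb->b; bba->b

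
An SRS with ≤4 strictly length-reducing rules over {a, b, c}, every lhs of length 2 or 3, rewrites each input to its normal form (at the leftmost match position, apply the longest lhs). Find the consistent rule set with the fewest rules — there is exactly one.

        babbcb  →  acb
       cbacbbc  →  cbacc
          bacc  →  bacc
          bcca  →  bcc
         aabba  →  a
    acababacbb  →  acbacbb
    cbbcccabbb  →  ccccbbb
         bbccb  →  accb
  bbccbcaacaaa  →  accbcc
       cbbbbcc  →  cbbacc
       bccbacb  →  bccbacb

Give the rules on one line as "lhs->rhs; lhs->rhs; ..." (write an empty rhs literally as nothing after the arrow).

  | babbcb => bbcb => acb
  | cbacbbc => cbacac => cbacc
  | bacc
  | bcca => bcc

ab->; bbc->ac; ca->c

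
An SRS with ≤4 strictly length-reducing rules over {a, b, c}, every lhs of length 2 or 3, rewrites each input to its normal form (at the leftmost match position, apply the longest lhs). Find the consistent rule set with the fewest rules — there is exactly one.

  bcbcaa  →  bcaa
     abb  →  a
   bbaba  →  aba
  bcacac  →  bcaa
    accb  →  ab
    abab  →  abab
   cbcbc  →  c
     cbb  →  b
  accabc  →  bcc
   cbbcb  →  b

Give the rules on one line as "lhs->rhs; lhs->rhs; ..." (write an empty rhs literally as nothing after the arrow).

  | bcbcaa => bcaa
  | abb => a
  | bbaba => aba
  | bcacac => bcaac => bcaa

aab->bc; ac->a; bb->; cb->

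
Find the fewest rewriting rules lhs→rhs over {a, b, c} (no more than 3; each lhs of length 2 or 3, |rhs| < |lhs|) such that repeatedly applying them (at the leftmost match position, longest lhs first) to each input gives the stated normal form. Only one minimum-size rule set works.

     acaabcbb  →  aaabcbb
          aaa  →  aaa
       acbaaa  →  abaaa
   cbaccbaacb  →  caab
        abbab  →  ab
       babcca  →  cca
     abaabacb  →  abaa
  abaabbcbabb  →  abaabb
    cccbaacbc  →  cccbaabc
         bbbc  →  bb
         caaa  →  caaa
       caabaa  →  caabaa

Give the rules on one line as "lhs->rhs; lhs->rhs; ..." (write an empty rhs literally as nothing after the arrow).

  | acaabcbb => aaabcbb
  | aaa
  | acbaaa => abaaa
  | cbaccbaacb => cbacbaacb => cbabaacb => caacb => caab

ac->a; bab->; bbc->b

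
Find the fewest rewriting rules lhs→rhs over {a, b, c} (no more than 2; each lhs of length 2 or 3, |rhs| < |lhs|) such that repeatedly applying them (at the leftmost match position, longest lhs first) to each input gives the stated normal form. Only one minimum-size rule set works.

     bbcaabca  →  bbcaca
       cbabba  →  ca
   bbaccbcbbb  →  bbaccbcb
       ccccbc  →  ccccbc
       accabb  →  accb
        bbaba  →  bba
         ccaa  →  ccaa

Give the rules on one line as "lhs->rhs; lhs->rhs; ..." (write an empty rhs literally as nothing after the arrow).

  | bbcaabca => bbcaca
  | cbabba => cbba => ca
  | bbaccbcbbb => bbaccbcb
  | ccccbc

ab->; cbb->c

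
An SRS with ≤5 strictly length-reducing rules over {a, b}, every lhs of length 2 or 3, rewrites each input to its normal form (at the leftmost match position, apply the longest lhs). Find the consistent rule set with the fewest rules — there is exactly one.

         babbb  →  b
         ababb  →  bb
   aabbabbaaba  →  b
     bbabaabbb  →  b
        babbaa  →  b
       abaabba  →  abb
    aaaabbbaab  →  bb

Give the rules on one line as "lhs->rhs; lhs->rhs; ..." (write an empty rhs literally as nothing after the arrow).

aa->b; aba->; ba->b; bbb->

  | babbb => bbbb => b
  | ababb => bb
  | aabbabbaaba => bbbabbaaba => abbaaba => abbaba => abbba => aa => b
  | bbabaabbb => bbbaabbb => aabbb => bbbb => b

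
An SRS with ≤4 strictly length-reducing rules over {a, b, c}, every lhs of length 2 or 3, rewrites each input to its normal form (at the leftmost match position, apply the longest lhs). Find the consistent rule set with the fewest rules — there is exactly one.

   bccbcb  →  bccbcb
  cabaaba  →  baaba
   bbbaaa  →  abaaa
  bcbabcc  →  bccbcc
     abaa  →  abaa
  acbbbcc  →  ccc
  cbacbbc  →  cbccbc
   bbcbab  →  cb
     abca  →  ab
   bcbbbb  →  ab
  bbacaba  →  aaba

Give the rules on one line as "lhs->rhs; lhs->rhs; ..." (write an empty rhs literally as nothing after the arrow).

  | bccbcb
  | cabaaba => baaba
  | bbbaaa => abaaa
  | bcbabcc => bccbcc

acb->cc; bab->cb; bb->a; ca->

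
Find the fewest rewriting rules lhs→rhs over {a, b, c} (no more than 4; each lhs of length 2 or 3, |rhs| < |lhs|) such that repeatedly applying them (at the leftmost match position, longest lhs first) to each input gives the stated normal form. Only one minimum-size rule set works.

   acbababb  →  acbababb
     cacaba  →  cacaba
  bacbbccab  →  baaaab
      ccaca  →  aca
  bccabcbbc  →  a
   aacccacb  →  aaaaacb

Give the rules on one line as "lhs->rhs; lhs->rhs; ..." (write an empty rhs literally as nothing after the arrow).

bc->c; cc->; ccc->aa

  | acbababb
  | cacaba
  | bacbbccab => bacbccab => bacccab => baaaab
  | ccaca => aca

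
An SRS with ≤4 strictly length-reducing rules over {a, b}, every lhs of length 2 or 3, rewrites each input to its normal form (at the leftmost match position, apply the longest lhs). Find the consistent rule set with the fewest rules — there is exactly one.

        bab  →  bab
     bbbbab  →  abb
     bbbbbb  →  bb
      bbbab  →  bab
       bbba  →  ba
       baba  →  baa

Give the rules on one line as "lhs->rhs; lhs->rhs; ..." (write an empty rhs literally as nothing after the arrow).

  | bab
  | bbbbab => bbab => abb
  | bbbbbb => bbbb => bb
  | bbbab => bab

aba->aa; bba->ab; bbb->b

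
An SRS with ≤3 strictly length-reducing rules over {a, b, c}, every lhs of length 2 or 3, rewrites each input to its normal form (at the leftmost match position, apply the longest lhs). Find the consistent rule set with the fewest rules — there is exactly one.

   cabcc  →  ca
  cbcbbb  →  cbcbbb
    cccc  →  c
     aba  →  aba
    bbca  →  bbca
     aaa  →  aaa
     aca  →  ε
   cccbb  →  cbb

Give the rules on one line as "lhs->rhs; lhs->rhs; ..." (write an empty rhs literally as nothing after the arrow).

  | cabcc => ca
  | cbcbbb
  | cccc => ccc => cc => c
  | aba

aca->; bcc->; cc->c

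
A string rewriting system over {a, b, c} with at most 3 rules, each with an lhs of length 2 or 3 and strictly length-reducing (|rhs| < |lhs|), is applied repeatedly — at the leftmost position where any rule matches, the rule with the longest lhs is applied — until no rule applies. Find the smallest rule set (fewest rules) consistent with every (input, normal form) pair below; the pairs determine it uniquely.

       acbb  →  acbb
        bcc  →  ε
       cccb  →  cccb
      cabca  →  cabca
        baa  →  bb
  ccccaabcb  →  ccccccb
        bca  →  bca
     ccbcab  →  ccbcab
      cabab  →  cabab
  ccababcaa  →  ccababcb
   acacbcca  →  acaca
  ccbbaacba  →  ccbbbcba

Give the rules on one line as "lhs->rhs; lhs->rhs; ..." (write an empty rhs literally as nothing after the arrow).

aa->b; aab->c; bcc->

  | acbb
  | bcc => ε
  | cccb
  | cabca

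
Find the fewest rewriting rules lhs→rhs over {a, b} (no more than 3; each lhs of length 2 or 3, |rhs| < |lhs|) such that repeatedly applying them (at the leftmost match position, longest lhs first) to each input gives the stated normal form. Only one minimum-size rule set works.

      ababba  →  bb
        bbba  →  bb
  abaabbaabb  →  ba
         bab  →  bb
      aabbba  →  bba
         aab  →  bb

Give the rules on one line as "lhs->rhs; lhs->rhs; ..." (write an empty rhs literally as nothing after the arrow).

  | ababba => babba => bbba => baa => bb
  | bbba => baa => bb
  | abaabbaabb => baabbaabb => bbbbaabb => babaabb => bbaabb => bbbbb => babb => bbb => ba
  | bab => bb

aa->b; ab->b; bbb->ba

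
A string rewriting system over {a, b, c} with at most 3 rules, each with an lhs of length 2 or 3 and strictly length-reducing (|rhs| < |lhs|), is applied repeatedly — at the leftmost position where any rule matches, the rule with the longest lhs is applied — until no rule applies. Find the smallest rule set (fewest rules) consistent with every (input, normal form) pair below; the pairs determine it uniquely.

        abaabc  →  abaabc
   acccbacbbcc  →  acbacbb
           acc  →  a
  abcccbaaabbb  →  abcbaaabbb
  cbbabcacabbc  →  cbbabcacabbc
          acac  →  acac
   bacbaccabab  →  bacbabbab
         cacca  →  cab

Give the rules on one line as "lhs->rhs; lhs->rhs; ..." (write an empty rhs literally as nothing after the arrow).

  | abaabc
  | acccbacbbcc => acbacbbcc => acbacbb
  | acc => a
  | abcccbaaabbb => abcbaaabbb

cc->; cca->b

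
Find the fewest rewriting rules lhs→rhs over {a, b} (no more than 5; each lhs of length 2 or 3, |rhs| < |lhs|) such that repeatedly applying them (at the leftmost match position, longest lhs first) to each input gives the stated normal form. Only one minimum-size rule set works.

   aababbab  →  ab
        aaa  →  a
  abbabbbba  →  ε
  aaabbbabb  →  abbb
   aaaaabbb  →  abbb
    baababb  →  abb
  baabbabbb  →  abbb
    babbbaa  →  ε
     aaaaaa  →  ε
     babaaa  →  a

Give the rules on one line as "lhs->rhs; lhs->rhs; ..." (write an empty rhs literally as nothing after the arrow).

aa->; aab->aa; ba->a; bab->

  | aababbab => aaabbab => abbab => ab
  | aaa => a
  | abbabbbba => abbbba => abbba => abba => aba => aa => ε
  | aaabbbabb => abbbabb => abbb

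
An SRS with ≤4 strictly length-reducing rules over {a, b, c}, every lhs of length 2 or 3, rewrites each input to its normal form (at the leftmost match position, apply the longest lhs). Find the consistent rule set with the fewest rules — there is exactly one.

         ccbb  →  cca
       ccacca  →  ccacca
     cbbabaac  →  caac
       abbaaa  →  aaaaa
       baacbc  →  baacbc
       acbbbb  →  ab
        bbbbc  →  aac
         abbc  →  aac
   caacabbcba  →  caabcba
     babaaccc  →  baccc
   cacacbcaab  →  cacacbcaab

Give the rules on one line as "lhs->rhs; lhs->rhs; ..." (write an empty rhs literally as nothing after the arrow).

aba->; bb->a; cab->

  | ccbb => cca
  | ccacca
  | cbbabaac => caabaac => caac
  | abbaaa => aaaaa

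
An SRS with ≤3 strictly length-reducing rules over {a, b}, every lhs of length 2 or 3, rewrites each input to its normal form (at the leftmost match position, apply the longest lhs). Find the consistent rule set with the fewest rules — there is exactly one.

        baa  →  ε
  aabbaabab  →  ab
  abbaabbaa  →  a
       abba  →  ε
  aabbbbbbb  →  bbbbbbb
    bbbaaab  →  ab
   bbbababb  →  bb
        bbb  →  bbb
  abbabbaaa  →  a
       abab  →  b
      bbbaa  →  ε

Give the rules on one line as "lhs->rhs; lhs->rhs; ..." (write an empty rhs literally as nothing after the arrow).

aa->; ba->a

  | baa => aa => ε
  | aabbaabab => bbaabab => baabab => aabab => bab => ab
  | abbaabbaa => abaabbaa => aaabbaa => abbaa => abaa => aaa => a
  | abba => aba => aa => ε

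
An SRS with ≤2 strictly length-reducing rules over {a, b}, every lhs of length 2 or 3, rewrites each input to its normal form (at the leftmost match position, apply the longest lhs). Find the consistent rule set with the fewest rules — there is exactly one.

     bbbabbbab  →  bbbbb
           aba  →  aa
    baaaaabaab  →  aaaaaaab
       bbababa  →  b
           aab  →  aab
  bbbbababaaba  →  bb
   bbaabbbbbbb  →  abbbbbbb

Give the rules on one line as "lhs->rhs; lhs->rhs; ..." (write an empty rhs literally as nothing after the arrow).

ba->a; bba->b

  | bbbabbbab => bbbbbab => bbbbb
  | aba => aa
  | baaaaabaab => aaaaabaab => aaaaaaab
  | bbababa => bbaba => bba => b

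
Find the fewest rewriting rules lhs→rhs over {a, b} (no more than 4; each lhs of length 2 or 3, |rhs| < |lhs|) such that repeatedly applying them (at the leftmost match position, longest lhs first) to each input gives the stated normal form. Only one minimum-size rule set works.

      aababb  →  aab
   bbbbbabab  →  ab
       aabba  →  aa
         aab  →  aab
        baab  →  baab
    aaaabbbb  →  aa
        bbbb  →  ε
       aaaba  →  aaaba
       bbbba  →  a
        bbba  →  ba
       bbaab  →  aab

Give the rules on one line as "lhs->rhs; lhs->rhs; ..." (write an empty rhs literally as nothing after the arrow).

  | aababb => aab
  | bbbbbabab => bbbabab => babab => ab
  | aabba => aa
  | aab

abb->; bab->; bb->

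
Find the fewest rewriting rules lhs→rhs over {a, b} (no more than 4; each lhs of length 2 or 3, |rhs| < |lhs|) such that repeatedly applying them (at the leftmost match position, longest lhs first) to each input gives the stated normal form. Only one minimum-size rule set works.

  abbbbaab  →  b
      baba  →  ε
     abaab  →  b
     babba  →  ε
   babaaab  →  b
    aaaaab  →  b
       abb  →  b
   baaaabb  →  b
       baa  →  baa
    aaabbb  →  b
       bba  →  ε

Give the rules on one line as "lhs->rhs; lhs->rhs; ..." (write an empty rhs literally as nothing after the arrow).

  | abbbbaab => bbbbaab => bbbaab => bbaab => ab => b
  | baba => bba => ε
  | abaab => baab => bab => bb => b
  | babba => bbba => bba => ε

ab->b; bb->b; bba->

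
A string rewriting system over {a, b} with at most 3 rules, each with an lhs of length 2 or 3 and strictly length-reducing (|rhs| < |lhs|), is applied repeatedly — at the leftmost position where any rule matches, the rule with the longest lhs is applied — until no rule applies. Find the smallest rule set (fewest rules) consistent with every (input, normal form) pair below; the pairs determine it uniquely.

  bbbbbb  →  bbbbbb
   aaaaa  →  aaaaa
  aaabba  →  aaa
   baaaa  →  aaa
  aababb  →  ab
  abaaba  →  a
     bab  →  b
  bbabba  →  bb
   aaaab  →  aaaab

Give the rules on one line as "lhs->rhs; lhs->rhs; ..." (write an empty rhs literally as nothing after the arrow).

  | bbbbbb
  | aaaaa
  | aaabba => aaa
  | baaaa => aaa

aba->ab; abb->; ba->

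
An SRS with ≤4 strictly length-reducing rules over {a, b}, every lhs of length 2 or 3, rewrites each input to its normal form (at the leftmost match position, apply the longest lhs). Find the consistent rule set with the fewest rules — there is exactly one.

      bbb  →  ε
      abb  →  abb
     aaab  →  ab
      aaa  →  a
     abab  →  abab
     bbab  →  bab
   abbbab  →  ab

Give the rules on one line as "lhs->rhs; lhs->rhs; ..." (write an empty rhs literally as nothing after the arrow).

  | bbb => ε
  | abb
  | aaab => aab => ab
  | aaa => aa => a

aa->a; bba->ba; bbb->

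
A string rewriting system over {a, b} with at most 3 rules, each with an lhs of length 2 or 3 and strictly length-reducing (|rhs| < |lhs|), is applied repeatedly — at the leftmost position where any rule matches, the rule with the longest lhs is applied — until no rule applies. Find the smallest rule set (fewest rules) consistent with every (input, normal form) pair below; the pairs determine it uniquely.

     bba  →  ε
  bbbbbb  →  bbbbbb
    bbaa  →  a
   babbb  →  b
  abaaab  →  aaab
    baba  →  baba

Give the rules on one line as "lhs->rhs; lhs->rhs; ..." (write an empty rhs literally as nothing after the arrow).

  | bba => ε
  | bbbbbb
  | bbaa => a
  | babbb => bbab => b

abb->ba; baa->a; bba->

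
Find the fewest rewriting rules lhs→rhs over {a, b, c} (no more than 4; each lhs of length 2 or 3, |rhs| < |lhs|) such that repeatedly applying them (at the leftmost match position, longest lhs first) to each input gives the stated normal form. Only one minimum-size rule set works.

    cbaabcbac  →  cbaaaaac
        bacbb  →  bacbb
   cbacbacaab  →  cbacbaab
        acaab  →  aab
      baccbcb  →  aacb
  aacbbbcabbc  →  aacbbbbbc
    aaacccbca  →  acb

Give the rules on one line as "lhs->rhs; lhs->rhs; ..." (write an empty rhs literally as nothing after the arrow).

acc->c; bcb->aa; ca->

  | cbaabcbac => cbaaaaac
  | bacbb
  | cbacbacaab => cbacbaab
  | acaab => aab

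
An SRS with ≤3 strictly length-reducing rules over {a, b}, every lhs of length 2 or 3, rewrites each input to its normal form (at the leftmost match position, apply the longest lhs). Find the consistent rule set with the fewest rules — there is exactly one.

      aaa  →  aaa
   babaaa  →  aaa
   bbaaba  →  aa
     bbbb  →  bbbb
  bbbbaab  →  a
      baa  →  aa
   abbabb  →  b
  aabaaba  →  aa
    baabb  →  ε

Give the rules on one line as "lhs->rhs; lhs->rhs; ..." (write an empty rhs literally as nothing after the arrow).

aab->ba; ab->; ba->a

  | aaa
  | babaaa => abaaa => aaa
  | bbaaba => baaba => aaba => baa => aa
  | bbbb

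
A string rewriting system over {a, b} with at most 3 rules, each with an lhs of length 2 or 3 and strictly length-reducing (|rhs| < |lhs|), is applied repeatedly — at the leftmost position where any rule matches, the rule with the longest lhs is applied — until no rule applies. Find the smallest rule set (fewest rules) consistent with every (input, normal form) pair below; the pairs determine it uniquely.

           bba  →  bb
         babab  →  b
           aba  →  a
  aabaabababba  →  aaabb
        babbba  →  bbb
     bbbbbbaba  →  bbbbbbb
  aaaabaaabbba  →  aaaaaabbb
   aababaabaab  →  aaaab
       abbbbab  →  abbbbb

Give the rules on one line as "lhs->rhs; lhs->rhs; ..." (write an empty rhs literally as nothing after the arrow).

ba->; bba->bb

  | bba => bb
  | babab => bab => b
  | aba => a
  | aabaabababba => aaabababba => aaababba => aaabba => aaabb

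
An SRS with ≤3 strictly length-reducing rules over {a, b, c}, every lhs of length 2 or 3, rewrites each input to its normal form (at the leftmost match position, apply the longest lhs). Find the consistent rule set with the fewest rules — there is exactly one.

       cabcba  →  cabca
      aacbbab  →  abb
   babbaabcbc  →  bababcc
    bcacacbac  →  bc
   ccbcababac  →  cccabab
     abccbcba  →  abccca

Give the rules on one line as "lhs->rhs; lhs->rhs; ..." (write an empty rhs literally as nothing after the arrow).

ac->; bba->b; cb->c

  | cabcba => cabca
  | aacbbab => abbab => abb
  | babbaabcbc => bababcbc => bababcc
  | bcacacbac => bcacbac => bcbac => bcac => bc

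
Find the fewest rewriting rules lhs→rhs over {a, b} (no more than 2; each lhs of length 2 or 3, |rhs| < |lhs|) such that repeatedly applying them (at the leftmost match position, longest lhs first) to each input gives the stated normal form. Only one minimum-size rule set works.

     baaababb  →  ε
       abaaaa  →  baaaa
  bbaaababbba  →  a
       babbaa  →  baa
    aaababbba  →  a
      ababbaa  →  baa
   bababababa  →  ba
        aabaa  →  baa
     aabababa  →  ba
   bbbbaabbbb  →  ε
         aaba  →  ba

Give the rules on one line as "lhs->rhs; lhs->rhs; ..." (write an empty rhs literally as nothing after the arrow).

ab->b; bb->

  | baaababb => baababb => bababb => bbabb => abb => bb => ε
  | abaaaa => baaaa
  | bbaaababbba => aaababbba => aababbba => ababbba => babbba => bbbba => bba => a
  | babbaa => bbbaa => baa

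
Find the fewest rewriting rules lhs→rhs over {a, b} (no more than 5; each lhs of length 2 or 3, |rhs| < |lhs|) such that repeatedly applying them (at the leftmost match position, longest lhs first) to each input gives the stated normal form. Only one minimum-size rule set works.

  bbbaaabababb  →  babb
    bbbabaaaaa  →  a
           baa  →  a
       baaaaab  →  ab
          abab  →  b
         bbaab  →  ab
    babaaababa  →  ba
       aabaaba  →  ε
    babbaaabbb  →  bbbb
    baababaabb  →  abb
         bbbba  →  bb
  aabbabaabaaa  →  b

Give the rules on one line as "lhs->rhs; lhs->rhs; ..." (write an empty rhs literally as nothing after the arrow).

aa->b; aba->; baa->a; bba->

  | bbbaaabababb => baabababb => abababb => babb
  | bbbabaaaaa => bbaaaaa => aaaa => baa => a
  | baa => a
  | baaaaab => aaaab => baab => ab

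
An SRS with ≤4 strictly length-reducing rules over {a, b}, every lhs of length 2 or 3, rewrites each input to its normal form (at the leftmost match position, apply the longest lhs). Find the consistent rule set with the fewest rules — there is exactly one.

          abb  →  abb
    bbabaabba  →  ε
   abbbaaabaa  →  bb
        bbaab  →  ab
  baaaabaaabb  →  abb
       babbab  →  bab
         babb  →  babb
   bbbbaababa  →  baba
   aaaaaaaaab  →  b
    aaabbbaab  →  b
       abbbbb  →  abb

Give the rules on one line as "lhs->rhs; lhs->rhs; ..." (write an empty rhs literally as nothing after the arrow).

  | abb
  | bbabaabba => baabba => bba => ε
  | abbbaaabaa => aaaabaa => baabaa => baa => bb
  | bbaab => ab

aa->b; aab->; bba->; bbb->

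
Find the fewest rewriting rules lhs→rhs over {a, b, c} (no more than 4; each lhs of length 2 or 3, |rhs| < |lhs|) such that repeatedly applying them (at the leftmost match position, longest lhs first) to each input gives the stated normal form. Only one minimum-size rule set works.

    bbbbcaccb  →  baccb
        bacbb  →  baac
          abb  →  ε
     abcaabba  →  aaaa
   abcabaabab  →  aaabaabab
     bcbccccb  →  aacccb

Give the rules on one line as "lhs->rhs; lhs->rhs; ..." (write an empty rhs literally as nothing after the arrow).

abb->; bba->; bc->a; cbb->ac

  | bbbbcaccb => bbbaaccb => baccb
  | bacbb => baac
  | abb => ε
  | abcaabba => aaaabba => aaaa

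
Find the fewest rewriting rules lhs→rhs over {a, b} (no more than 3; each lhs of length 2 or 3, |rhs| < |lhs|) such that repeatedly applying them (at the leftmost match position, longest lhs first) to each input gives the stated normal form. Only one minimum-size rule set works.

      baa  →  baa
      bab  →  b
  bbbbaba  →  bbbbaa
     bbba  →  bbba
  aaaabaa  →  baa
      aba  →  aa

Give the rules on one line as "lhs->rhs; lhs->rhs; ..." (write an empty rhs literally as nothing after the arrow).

aab->b; ab->; aba->aa

  | baa
  | bab => b
  | bbbbaba => bbbbaa
  | bbba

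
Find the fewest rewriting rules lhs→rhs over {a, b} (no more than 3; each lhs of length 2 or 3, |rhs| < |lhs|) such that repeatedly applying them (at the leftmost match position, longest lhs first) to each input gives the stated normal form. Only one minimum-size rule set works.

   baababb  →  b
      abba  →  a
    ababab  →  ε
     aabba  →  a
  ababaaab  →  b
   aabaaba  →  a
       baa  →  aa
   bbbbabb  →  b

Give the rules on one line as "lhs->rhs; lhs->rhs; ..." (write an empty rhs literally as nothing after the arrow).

  | baababb => aababb => bbabb => babb => abb => b
  | abba => ba => a
  | ababab => abab => ab => ε
  | aabba => bbba => bba => ba => a

aab->bb; ab->; ba->a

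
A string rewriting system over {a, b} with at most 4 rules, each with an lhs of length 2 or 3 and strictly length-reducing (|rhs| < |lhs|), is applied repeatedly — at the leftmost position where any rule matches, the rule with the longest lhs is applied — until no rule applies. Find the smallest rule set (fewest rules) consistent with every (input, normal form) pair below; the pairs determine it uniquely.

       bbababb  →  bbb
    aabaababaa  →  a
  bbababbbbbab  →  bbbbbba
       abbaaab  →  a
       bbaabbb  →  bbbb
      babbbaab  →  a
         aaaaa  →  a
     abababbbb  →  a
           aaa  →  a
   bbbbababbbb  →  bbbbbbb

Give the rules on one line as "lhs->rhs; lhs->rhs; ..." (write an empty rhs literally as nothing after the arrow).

aa->a; ab->a; baa->

  | bbababb => bbaabb => bbb
  | aabaababaa => abaababaa => aaababaa => aababaa => ababaa => aabaa => abaa => aaa => aa => a
  | bbababbbbbab => bbaabbbbbab => bbbbbbab => bbbbbba
  | abbaaab => abaaab => aaaab => aaab => aab => ab => a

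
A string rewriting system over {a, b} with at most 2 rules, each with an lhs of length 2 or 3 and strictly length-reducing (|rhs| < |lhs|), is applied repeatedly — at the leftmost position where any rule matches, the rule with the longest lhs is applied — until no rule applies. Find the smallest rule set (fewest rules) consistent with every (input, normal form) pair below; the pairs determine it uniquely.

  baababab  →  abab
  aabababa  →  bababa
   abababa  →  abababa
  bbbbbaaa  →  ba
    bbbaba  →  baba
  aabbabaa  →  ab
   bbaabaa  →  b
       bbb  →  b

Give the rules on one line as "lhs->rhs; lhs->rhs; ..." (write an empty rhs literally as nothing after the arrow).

aa->; bb->

  | baababab => bbabab => abab
  | aabababa => bababa
  | abababa
  | bbbbbaaa => bbbaaa => baaa => ba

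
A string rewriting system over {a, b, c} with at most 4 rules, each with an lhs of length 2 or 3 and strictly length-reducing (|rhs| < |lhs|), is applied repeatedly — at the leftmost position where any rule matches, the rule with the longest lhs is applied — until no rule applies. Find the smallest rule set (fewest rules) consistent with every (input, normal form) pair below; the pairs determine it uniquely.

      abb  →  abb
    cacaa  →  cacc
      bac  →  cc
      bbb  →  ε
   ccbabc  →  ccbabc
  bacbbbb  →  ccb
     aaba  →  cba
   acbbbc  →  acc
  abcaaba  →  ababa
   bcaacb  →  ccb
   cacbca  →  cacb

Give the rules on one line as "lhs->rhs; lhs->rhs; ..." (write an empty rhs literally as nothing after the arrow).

aa->c; bac->cc; bbb->; bca->b

  | abb
  | cacaa => cacc
  | bac => cc
  | bbb => ε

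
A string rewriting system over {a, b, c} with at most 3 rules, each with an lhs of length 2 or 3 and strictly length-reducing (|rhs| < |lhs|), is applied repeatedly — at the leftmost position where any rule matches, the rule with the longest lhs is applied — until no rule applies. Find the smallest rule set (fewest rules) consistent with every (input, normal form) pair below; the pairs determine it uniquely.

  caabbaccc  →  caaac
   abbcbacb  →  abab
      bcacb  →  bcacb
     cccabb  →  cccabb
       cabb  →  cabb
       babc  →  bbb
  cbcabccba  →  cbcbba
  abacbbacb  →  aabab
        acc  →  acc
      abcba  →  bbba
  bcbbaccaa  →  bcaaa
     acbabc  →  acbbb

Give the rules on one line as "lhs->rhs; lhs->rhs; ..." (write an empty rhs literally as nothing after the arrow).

  | caabbaccc => caabacc => caaac
  | abbcbacb => abbacb => abab
  | bcacb
  | cccabb

abc->bb; bac->a; bbc->b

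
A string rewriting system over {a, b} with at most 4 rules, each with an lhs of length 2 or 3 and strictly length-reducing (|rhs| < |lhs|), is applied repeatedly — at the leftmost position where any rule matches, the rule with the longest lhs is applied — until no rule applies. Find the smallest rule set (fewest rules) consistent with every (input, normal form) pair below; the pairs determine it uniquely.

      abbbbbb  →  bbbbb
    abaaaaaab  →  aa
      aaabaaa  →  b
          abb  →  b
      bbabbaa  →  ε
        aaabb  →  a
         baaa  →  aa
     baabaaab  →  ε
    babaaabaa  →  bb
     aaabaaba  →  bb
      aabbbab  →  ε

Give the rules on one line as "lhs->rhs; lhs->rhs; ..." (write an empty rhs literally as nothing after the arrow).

  | abbbbbb => bbbbb
  | abaaaaaab => bbaaaaab => baaaab => aaab => aa
  | aaabaaa => aabbaa => abaa => bba => b
  | abb => b

ab->; aba->bb; ba->; bab->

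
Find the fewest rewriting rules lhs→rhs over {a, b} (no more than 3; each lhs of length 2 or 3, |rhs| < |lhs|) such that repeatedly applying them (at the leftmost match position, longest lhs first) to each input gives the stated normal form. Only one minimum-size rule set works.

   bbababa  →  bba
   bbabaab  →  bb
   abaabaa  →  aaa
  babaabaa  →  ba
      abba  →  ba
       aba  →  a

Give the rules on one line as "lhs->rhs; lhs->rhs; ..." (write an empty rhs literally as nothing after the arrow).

ab->; baa->ba

  | bbababa => bbaba => bba
  | bbabaab => bbaab => bbab => bb
  | abaabaa => aabaa => aaa
  | babaabaa => baabaa => babaa => baa => ba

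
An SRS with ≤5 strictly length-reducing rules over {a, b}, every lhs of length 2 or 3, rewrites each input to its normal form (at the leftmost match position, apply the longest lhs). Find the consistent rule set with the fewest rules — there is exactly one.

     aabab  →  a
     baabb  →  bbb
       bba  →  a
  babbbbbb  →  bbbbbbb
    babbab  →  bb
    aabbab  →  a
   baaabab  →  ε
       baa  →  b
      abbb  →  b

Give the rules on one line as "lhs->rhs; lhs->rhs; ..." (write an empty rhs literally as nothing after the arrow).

  | aabab => aab => a
  | baabb => babb => bbb
  | bba => a
  | babbbbbb => bbbbbbb

ab->; abb->; ba->b; bba->a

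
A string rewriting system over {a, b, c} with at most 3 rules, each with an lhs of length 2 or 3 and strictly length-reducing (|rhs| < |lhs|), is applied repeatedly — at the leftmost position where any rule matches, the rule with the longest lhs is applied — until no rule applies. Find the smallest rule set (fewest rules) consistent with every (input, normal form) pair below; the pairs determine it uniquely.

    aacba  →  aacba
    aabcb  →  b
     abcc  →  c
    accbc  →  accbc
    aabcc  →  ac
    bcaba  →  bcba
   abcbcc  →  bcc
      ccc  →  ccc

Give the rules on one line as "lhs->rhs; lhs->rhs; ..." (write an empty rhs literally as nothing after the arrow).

  | aacba
  | aabcb => ab => b
  | abcc => c
  | accbc

ab->b; abc->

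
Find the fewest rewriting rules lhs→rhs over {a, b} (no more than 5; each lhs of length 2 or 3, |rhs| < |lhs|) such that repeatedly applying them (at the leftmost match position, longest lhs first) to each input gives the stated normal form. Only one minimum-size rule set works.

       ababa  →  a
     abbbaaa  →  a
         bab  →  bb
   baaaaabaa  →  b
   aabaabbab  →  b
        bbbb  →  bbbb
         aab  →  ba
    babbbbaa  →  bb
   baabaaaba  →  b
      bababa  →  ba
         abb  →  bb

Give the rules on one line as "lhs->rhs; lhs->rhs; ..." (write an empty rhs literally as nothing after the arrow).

  | ababa => baba => bba => a
  | abbbaaa => bbbaaa => baaa => bba => a
  | bab => bb
  | baaaaabaa => bbaaabaa => aaabaa => babaa => bbaa => aa => b

aa->b; aab->ba; ab->b; bba->a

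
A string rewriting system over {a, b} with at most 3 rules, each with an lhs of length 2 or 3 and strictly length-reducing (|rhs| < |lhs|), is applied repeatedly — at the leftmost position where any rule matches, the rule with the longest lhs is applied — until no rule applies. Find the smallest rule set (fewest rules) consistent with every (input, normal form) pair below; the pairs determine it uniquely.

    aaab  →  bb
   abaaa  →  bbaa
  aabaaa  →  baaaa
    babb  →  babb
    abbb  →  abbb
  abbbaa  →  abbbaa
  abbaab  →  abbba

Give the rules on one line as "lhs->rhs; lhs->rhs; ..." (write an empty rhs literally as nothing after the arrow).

  | aaab => aba => bb
  | abaaa => bbaa
  | aabaaa => baaaa
  | babb

aab->ba; aba->bb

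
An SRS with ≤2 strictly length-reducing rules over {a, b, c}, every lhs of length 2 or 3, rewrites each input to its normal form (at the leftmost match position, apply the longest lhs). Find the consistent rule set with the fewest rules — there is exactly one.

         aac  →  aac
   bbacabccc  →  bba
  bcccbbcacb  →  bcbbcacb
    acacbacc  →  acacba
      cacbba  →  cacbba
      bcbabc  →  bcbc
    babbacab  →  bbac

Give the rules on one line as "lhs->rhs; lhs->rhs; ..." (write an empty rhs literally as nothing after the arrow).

ab->; cc->

  | aac
  | bbacabccc => bbacccc => bbacc => bba
  | bcccbbcacb => bcbbcacb
  | acacbacc => acacba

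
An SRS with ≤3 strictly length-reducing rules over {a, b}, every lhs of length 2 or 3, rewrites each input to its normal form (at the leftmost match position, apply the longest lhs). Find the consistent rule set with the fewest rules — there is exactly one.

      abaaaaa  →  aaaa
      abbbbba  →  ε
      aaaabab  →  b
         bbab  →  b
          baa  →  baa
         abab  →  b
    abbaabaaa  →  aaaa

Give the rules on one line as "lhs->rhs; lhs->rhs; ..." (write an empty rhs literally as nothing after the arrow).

ab->b; aba->; bb->a

  | abaaaaa => aaaa
  | abbbbba => bbbbba => abbba => bbba => aba => ε
  | aaaabab => aaab => aab => ab => b
  | bbab => aab => ab => b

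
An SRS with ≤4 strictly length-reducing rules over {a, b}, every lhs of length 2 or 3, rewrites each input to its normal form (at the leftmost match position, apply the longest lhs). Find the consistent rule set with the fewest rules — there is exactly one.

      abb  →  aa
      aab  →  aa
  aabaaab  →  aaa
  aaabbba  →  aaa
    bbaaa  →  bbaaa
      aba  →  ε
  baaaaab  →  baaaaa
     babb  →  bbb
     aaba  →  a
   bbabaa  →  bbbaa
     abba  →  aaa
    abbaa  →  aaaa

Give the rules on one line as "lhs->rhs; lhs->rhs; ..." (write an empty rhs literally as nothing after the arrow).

  | abb => aa
  | aab => aa
  | aabaaab => aaab => aaa
  | aaabbba => aaaaba => aaa

ab->a; aba->; abb->aa; bab->bb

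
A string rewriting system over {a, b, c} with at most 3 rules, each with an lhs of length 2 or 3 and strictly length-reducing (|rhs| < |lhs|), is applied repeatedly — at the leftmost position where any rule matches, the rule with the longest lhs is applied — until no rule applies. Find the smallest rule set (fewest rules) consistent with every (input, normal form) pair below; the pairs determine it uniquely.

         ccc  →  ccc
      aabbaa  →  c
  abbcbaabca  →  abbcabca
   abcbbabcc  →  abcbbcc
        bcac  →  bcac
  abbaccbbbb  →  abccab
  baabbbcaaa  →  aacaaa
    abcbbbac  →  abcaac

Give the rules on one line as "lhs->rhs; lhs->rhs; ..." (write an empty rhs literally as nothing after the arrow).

aab->cb; ba->; bbb->a

  | ccc
  | aabbaa => cbbaa => cba => c
  | abbcbaabca => abbcabca
  | abcbbabcc => abcbbcc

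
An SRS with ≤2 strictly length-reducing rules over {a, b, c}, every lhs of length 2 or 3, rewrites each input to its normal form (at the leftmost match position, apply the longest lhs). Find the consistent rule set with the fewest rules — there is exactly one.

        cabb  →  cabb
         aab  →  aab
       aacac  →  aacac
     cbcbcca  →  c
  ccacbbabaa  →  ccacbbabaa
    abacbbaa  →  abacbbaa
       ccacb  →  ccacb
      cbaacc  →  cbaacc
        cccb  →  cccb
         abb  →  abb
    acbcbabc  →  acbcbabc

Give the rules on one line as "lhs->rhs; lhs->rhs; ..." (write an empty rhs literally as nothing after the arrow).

bca->; bcc->

  | cabb
  | aab
  | aacac
  | cbcbcca => cbca => c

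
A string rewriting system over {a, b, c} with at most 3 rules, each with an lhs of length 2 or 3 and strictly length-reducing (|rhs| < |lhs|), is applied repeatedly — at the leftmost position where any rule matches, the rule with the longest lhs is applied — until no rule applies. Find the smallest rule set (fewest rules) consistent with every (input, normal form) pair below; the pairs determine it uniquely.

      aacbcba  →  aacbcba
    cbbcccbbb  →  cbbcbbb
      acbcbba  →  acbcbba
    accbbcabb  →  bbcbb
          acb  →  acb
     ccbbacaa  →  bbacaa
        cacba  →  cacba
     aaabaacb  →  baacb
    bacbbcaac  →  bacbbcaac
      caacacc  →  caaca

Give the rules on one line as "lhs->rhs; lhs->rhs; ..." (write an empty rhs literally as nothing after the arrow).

ab->b; cc->

  | aacbcba
  | cbbcccbbb => cbbcbbb
  | acbcbba
  | accbbcabb => abbcabb => bbcabb => bbcbb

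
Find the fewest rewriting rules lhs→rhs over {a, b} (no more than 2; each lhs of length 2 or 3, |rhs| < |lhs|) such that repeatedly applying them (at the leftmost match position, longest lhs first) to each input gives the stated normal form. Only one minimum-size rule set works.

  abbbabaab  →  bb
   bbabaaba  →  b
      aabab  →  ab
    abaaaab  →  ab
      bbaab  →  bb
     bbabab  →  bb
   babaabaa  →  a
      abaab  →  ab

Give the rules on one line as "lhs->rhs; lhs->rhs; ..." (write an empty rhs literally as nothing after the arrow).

aa->b; ba->a

  | abbbabaab => abbabaab => ababaab => aabaab => bbaab => baab => aab => bb
  | bbabaaba => babaaba => abaaba => aaaba => baba => aba => aa => b
  | aabab => bbab => bab => ab
  | abaaaab => aaaaab => baaab => aaab => bab => ab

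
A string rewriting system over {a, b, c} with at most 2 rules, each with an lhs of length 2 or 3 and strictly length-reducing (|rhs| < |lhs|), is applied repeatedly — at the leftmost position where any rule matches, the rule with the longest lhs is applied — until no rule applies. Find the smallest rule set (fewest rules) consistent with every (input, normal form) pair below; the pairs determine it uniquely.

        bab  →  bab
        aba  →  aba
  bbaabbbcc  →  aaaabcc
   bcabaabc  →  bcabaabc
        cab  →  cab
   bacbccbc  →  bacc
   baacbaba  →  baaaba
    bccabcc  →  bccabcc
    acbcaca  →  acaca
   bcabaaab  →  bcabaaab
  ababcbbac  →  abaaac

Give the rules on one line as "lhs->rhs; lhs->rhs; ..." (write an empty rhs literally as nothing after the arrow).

  | bab
  | aba
  | bbaabbbcc => aaabbbcc => aaaabcc
  | bcabaabc

bb->a; cb->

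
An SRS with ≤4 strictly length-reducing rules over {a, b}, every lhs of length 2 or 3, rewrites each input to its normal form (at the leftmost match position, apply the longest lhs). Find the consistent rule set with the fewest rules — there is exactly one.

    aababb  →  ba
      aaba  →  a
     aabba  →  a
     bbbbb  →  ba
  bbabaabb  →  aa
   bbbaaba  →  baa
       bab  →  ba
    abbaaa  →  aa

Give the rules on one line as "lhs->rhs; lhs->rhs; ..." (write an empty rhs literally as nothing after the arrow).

aaa->bb; ab->a; bb->a; bbb->ba

  | aababb => aaabb => bbbb => bab => ba
  | aaba => aaa => bb => a
  | aabba => aaba => aaa => bb => a
  | bbbbb => babb => bab => ba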